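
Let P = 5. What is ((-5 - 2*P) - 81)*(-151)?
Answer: 14496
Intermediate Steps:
((-5 - 2*P) - 81)*(-151) = ((-5 - 2*5) - 81)*(-151) = ((-5 - 10) - 81)*(-151) = (-15 - 81)*(-151) = -96*(-151) = 14496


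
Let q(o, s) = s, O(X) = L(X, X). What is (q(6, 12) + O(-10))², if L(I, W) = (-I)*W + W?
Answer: 9604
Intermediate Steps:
L(I, W) = W - I*W (L(I, W) = -I*W + W = W - I*W)
O(X) = X*(1 - X)
(q(6, 12) + O(-10))² = (12 - 10*(1 - 1*(-10)))² = (12 - 10*(1 + 10))² = (12 - 10*11)² = (12 - 110)² = (-98)² = 9604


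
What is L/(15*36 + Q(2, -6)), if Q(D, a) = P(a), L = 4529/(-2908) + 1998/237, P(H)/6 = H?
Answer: 1578937/115784928 ≈ 0.013637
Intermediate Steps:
P(H) = 6*H
L = 1578937/229732 (L = 4529*(-1/2908) + 1998*(1/237) = -4529/2908 + 666/79 = 1578937/229732 ≈ 6.8730)
Q(D, a) = 6*a
L/(15*36 + Q(2, -6)) = 1578937/(229732*(15*36 + 6*(-6))) = 1578937/(229732*(540 - 36)) = (1578937/229732)/504 = (1578937/229732)*(1/504) = 1578937/115784928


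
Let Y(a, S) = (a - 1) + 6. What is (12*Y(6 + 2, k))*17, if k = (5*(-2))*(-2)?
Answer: 2652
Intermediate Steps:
k = 20 (k = -10*(-2) = 20)
Y(a, S) = 5 + a (Y(a, S) = (-1 + a) + 6 = 5 + a)
(12*Y(6 + 2, k))*17 = (12*(5 + (6 + 2)))*17 = (12*(5 + 8))*17 = (12*13)*17 = 156*17 = 2652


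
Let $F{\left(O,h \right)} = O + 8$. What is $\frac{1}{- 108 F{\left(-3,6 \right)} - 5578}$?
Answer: $- \frac{1}{6118} \approx -0.00016345$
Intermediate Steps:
$F{\left(O,h \right)} = 8 + O$
$\frac{1}{- 108 F{\left(-3,6 \right)} - 5578} = \frac{1}{- 108 \left(8 - 3\right) - 5578} = \frac{1}{\left(-108\right) 5 - 5578} = \frac{1}{-540 - 5578} = \frac{1}{-6118} = - \frac{1}{6118}$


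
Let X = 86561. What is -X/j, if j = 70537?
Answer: -86561/70537 ≈ -1.2272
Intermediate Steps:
-X/j = -86561/70537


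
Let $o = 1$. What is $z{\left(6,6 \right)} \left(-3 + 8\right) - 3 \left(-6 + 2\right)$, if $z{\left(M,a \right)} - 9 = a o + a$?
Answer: $117$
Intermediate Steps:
$z{\left(M,a \right)} = 9 + 2 a$ ($z{\left(M,a \right)} = 9 + \left(a 1 + a\right) = 9 + \left(a + a\right) = 9 + 2 a$)
$z{\left(6,6 \right)} \left(-3 + 8\right) - 3 \left(-6 + 2\right) = \left(9 + 2 \cdot 6\right) \left(-3 + 8\right) - 3 \left(-6 + 2\right) = \left(9 + 12\right) 5 - -12 = 21 \cdot 5 + 12 = 105 + 12 = 117$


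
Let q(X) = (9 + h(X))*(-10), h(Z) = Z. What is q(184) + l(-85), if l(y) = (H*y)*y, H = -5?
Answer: -38055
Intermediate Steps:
q(X) = -90 - 10*X (q(X) = (9 + X)*(-10) = -90 - 10*X)
l(y) = -5*y² (l(y) = (-5*y)*y = -5*y²)
q(184) + l(-85) = (-90 - 10*184) - 5*(-85)² = (-90 - 1840) - 5*7225 = -1930 - 36125 = -38055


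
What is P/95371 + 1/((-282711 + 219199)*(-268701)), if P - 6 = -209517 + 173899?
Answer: -607745058426773/1627576490405352 ≈ -0.37340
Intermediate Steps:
P = -35612 (P = 6 + (-209517 + 173899) = 6 - 35618 = -35612)
P/95371 + 1/((-282711 + 219199)*(-268701)) = -35612/95371 + 1/((-282711 + 219199)*(-268701)) = -35612*1/95371 - 1/268701/(-63512) = -35612/95371 - 1/63512*(-1/268701) = -35612/95371 + 1/17065737912 = -607745058426773/1627576490405352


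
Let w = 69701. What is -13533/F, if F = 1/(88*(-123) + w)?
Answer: -796782441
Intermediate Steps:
F = 1/58877 (F = 1/(88*(-123) + 69701) = 1/(-10824 + 69701) = 1/58877 ≈ 1.6985e-5)
-13533/F = -13533/1/58877 = -13533*58877 = -796782441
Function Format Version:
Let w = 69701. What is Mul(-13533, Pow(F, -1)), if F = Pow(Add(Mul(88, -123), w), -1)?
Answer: -796782441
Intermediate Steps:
F = Rational(1, 58877) (F = Pow(Add(Mul(88, -123), 69701), -1) = Pow(Add(-10824, 69701), -1) = Pow(58877, -1) = Rational(1, 58877) ≈ 1.6985e-5)
Mul(-13533, Pow(F, -1)) = Mul(-13533, Pow(Rational(1, 58877), -1)) = Mul(-13533, 58877) = -796782441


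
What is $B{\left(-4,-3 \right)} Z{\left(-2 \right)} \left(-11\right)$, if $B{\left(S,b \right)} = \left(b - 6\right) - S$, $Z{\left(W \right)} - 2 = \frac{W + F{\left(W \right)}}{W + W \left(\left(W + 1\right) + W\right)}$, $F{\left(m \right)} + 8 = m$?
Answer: $-55$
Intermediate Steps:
$F{\left(m \right)} = -8 + m$
$Z{\left(W \right)} = 2 + \frac{-8 + 2 W}{W + W \left(1 + 2 W\right)}$ ($Z{\left(W \right)} = 2 + \frac{W + \left(-8 + W\right)}{W + W \left(\left(W + 1\right) + W\right)} = 2 + \frac{-8 + 2 W}{W + W \left(\left(1 + W\right) + W\right)} = 2 + \frac{-8 + 2 W}{W + W \left(1 + 2 W\right)}$)
$B{\left(S,b \right)} = -6 + b - S$ ($B{\left(S,b \right)} = \left(b - 6\right) - S = \left(-6 + b\right) - S = -6 + b - S$)
$B{\left(-4,-3 \right)} Z{\left(-2 \right)} \left(-11\right) = \left(-6 - 3 - -4\right) \frac{-4 + 2 \left(-2\right)^{2} + 3 \left(-2\right)}{\left(-2\right) \left(1 - 2\right)} \left(-11\right) = \left(-6 - 3 + 4\right) \left(- \frac{-4 + 2 \cdot 4 - 6}{2 \left(-1\right)}\right) \left(-11\right) = - 5 \left(\left(- \frac{1}{2}\right) \left(-1\right) \left(-4 + 8 - 6\right)\right) \left(-11\right) = - 5 \left(\left(- \frac{1}{2}\right) \left(-1\right) \left(-2\right)\right) \left(-11\right) = \left(-5\right) \left(-1\right) \left(-11\right) = 5 \left(-11\right) = -55$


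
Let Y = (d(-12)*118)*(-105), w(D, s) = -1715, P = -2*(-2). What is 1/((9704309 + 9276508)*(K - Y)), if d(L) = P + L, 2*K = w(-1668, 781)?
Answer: -2/3795309263235 ≈ -5.2697e-13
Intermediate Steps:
P = 4
K = -1715/2 (K = (½)*(-1715) = -1715/2 ≈ -857.50)
d(L) = 4 + L
Y = 99120 (Y = ((4 - 12)*118)*(-105) = -8*118*(-105) = -944*(-105) = 99120)
1/((9704309 + 9276508)*(K - Y)) = 1/((9704309 + 9276508)*(-1715/2 - 1*99120)) = 1/(18980817*(-1715/2 - 99120)) = 1/(18980817*(-199955/2)) = (1/18980817)*(-2/199955) = -2/3795309263235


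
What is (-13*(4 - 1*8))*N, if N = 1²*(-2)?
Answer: -104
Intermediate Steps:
N = -2 (N = 1*(-2) = -2)
(-13*(4 - 1*8))*N = -13*(4 - 1*8)*(-2) = -13*(4 - 8)*(-2) = -13*(-4)*(-2) = 52*(-2) = -104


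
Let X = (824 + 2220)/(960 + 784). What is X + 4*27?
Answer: 47849/436 ≈ 109.75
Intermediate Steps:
X = 761/436 (X = 3044/1744 = 3044*(1/1744) = 761/436 ≈ 1.7454)
X + 4*27 = 761/436 + 4*27 = 761/436 + 108 = 47849/436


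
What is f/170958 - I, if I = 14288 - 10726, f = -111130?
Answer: -304531763/85479 ≈ -3562.6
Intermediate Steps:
I = 3562
f/170958 - I = -111130/170958 - 1*3562 = -111130*1/170958 - 3562 = -55565/85479 - 3562 = -304531763/85479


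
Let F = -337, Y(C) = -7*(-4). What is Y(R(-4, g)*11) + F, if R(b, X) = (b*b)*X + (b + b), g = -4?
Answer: -309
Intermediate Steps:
R(b, X) = 2*b + X*b² (R(b, X) = b²*X + 2*b = X*b² + 2*b = 2*b + X*b²)
Y(C) = 28
Y(R(-4, g)*11) + F = 28 - 337 = -309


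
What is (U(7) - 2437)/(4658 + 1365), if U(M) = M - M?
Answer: -2437/6023 ≈ -0.40462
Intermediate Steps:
U(M) = 0
(U(7) - 2437)/(4658 + 1365) = (0 - 2437)/(4658 + 1365) = -2437/6023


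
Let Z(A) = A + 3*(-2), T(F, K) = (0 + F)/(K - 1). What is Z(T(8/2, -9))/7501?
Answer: -32/37505 ≈ -0.00085322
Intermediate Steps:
T(F, K) = F/(-1 + K)
Z(A) = -6 + A (Z(A) = A - 6 = -6 + A)
Z(T(8/2, -9))/7501 = (-6 + (8/2)/(-1 - 9))/7501 = (-6 + (8*(1/2))/(-10))*(1/7501) = (-6 + 4*(-1/10))*(1/7501) = (-6 - 2/5)*(1/7501) = -32/5*1/7501 = -32/37505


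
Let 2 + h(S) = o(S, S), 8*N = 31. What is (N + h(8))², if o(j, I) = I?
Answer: 6241/64 ≈ 97.516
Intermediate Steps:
N = 31/8 (N = (⅛)*31 = 31/8 ≈ 3.8750)
h(S) = -2 + S
(N + h(8))² = (31/8 + (-2 + 8))² = (31/8 + 6)² = (79/8)² = 6241/64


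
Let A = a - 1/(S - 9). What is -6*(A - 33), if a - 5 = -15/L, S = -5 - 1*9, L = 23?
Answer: 3948/23 ≈ 171.65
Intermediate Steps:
S = -14 (S = -5 - 9 = -14)
a = 100/23 (a = 5 - 15/23 = 100/23 ≈ 4.3478)
A = 101/23 (A = 100/23 - 1/(-14 - 9) = 100/23 - 1/(-23) = 100/23 - 1*(-1/23) = 100/23 + 1/23 = 101/23 ≈ 4.3913)
-6*(A - 33) = -6*(101/23 - 33) = -6*(-658/23) = 3948/23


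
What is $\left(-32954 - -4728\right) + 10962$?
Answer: $-17264$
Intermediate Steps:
$\left(-32954 - -4728\right) + 10962 = \left(-32954 + 4728\right) + 10962 = -28226 + 10962 = -17264$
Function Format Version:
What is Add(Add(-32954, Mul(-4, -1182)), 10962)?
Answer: -17264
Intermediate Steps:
Add(Add(-32954, Mul(-4, -1182)), 10962) = Add(Add(-32954, 4728), 10962) = Add(-28226, 10962) = -17264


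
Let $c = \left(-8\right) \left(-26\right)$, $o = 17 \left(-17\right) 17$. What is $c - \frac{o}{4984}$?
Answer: $\frac{1041585}{4984} \approx 208.99$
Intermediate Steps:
$o = -4913$ ($o = \left(-289\right) 17 = -4913$)
$c = 208$
$c - \frac{o}{4984} = 208 - - \frac{4913}{4984} = 208 + \frac{4913}{4984} = \frac{1041585}{4984}$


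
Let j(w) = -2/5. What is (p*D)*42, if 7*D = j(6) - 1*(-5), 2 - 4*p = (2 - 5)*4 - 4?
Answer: 621/5 ≈ 124.20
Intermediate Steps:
j(w) = -2/5 (j(w) = -2*1/5 = -2/5)
p = 9/2 (p = 1/2 - ((2 - 5)*4 - 4)/4 = 1/2 - (-3*4 - 4)/4 = 1/2 - (-12 - 4)/4 = 1/2 - 1/4*(-16) = 1/2 + 4 = 9/2 ≈ 4.5000)
D = 23/35 (D = (-2/5 - 1*(-5))/7 = (-2/5 + 5)/7 = (1/7)*(23/5) = 23/35 ≈ 0.65714)
(p*D)*42 = ((9/2)*(23/35))*42 = (207/70)*42 = 621/5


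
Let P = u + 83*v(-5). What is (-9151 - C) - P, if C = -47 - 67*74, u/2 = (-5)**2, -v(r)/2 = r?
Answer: -5026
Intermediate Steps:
v(r) = -2*r
u = 50 (u = 2*(-5)**2 = 2*25 = 50)
C = -5005 (C = -47 - 4958 = -5005)
P = 880 (P = 50 + 83*(-2*(-5)) = 50 + 83*10 = 50 + 830 = 880)
(-9151 - C) - P = (-9151 - 1*(-5005)) - 1*880 = (-9151 + 5005) - 880 = -4146 - 880 = -5026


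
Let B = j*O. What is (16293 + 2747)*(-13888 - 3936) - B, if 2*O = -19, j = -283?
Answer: -678743297/2 ≈ -3.3937e+8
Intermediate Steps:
O = -19/2 (O = (½)*(-19) = -19/2 ≈ -9.5000)
B = 5377/2 (B = -283*(-19/2) = 5377/2 ≈ 2688.5)
(16293 + 2747)*(-13888 - 3936) - B = (16293 + 2747)*(-13888 - 3936) - 1*5377/2 = 19040*(-17824) - 5377/2 = -339368960 - 5377/2 = -678743297/2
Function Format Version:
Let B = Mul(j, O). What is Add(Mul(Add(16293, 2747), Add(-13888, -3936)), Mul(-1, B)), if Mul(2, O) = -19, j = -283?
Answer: Rational(-678743297, 2) ≈ -3.3937e+8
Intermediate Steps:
O = Rational(-19, 2) (O = Mul(Rational(1, 2), -19) = Rational(-19, 2) ≈ -9.5000)
B = Rational(5377, 2) (B = Mul(-283, Rational(-19, 2)) = Rational(5377, 2) ≈ 2688.5)
Add(Mul(Add(16293, 2747), Add(-13888, -3936)), Mul(-1, B)) = Add(Mul(Add(16293, 2747), Add(-13888, -3936)), Mul(-1, Rational(5377, 2))) = Add(Mul(19040, -17824), Rational(-5377, 2)) = Add(-339368960, Rational(-5377, 2)) = Rational(-678743297, 2)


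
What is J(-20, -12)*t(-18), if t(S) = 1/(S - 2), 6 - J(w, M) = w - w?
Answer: -3/10 ≈ -0.30000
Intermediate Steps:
J(w, M) = 6 (J(w, M) = 6 - (w - w) = 6 - 1*0 = 6 + 0 = 6)
t(S) = 1/(-2 + S)
J(-20, -12)*t(-18) = 6/(-2 - 18) = 6/(-20) = 6*(-1/20) = -3/10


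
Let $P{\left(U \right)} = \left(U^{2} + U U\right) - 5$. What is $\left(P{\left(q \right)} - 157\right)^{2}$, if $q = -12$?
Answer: $15876$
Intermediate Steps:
$P{\left(U \right)} = -5 + 2 U^{2}$ ($P{\left(U \right)} = \left(U^{2} + U^{2}\right) - 5 = 2 U^{2} - 5 = -5 + 2 U^{2}$)
$\left(P{\left(q \right)} - 157\right)^{2} = \left(\left(-5 + 2 \left(-12\right)^{2}\right) - 157\right)^{2} = \left(\left(-5 + 2 \cdot 144\right) - 157\right)^{2} = \left(\left(-5 + 288\right) - 157\right)^{2} = \left(283 - 157\right)^{2} = 126^{2} = 15876$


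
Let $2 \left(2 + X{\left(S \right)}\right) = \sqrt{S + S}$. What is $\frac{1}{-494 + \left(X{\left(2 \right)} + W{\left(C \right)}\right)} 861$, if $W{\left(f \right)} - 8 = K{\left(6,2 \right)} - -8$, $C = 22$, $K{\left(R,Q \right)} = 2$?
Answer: $- \frac{287}{159} \approx -1.805$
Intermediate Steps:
$X{\left(S \right)} = -2 + \frac{\sqrt{2} \sqrt{S}}{2}$ ($X{\left(S \right)} = -2 + \frac{\sqrt{S + S}}{2} = -2 + \frac{\sqrt{2 S}}{2} = -2 + \frac{\sqrt{2} \sqrt{S}}{2}$)
$W{\left(f \right)} = 18$ ($W{\left(f \right)} = 8 + \left(2 - -8\right) = 8 + \left(2 + 8\right) = 8 + 10 = 18$)
$\frac{1}{-494 + \left(X{\left(2 \right)} + W{\left(C \right)}\right)} 861 = \frac{1}{-494 + \left(\left(-2 + \frac{\sqrt{2} \sqrt{2}}{2}\right) + 18\right)} 861 = \frac{1}{-494 + \left(\left(-2 + 1\right) + 18\right)} 861 = \frac{1}{-494 + \left(-1 + 18\right)} 861 = \frac{1}{-494 + 17} \cdot 861 = \frac{1}{-477} \cdot 861 = \left(- \frac{1}{477}\right) 861 = - \frac{287}{159}$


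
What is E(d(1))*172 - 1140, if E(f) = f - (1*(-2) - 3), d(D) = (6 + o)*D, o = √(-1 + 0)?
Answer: 752 + 172*I ≈ 752.0 + 172.0*I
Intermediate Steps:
o = I (o = √(-1) = I ≈ 1.0*I)
d(D) = D*(6 + I) (d(D) = (6 + I)*D = D*(6 + I))
E(f) = 5 + f (E(f) = f - (-2 - 3) = f - 1*(-5) = f + 5 = 5 + f)
E(d(1))*172 - 1140 = (5 + 1*(6 + I))*172 - 1140 = (5 + (6 + I))*172 - 1140 = (11 + I)*172 - 1140 = (1892 + 172*I) - 1140 = 752 + 172*I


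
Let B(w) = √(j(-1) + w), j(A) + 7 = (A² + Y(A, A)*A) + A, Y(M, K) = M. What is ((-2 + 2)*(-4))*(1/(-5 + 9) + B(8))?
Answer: 0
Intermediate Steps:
j(A) = -7 + A + 2*A² (j(A) = -7 + ((A² + A*A) + A) = -7 + ((A² + A²) + A) = -7 + (2*A² + A) = -7 + (A + 2*A²) = -7 + A + 2*A²)
B(w) = √(-6 + w) (B(w) = √((-7 - 1 + 2*(-1)²) + w) = √((-7 - 1 + 2*1) + w) = √((-7 - 1 + 2) + w) = √(-6 + w))
((-2 + 2)*(-4))*(1/(-5 + 9) + B(8)) = ((-2 + 2)*(-4))*(1/(-5 + 9) + √(-6 + 8)) = (0*(-4))*(1/4 + √2) = 0*(¼ + √2) = 0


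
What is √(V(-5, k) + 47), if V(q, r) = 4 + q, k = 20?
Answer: √46 ≈ 6.7823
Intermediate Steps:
√(V(-5, k) + 47) = √((4 - 5) + 47) = √(-1 + 47) = √46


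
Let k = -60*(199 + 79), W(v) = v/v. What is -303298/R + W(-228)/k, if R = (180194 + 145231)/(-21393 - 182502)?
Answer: 2750685264313/14474904 ≈ 1.9003e+5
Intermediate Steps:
W(v) = 1
R = -21695/13593 (R = 325425/(-203895) = 325425*(-1/203895) = -21695/13593 ≈ -1.5960)
k = -16680 (k = -60*278 = -16680)
-303298/R + W(-228)/k = -303298/(-21695/13593) + 1/(-16680) = -303298*(-13593/21695) + 1*(-1/16680) = 4122729714/21695 - 1/16680 = 2750685264313/14474904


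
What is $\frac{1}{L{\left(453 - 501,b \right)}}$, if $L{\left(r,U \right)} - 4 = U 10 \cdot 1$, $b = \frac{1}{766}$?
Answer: $\frac{383}{1537} \approx 0.24919$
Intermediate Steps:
$b = \frac{1}{766} \approx 0.0013055$
$L{\left(r,U \right)} = 4 + 10 U$ ($L{\left(r,U \right)} = 4 + U 10 \cdot 1 = 4 + 10 U 1 = 4 + 10 U$)
$\frac{1}{L{\left(453 - 501,b \right)}} = \frac{1}{4 + 10 \cdot \frac{1}{766}} = \frac{1}{4 + \frac{5}{383}} = \frac{1}{\frac{1537}{383}} = \frac{383}{1537}$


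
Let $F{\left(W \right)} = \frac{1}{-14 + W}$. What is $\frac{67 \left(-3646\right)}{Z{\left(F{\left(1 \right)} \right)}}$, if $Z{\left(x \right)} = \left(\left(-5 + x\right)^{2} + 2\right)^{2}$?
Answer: $- \frac{3488469101}{11016818} \approx -316.65$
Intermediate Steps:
$Z{\left(x \right)} = \left(2 + \left(-5 + x\right)^{2}\right)^{2}$
$\frac{67 \left(-3646\right)}{Z{\left(F{\left(1 \right)} \right)}} = \frac{67 \left(-3646\right)}{\left(2 + \left(-5 + \frac{1}{-14 + 1}\right)^{2}\right)^{2}} = - \frac{244282}{\left(2 + \left(-5 + \frac{1}{-13}\right)^{2}\right)^{2}} = - \frac{244282}{\left(2 + \left(-5 - \frac{1}{13}\right)^{2}\right)^{2}} = - \frac{244282}{\left(2 + \left(- \frac{66}{13}\right)^{2}\right)^{2}} = - \frac{244282}{\left(2 + \frac{4356}{169}\right)^{2}} = - \frac{244282}{\left(\frac{4694}{169}\right)^{2}} = - \frac{244282}{\frac{22033636}{28561}} = \left(-244282\right) \frac{28561}{22033636} = - \frac{3488469101}{11016818}$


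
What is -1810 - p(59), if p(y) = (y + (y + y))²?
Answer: -33139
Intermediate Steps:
p(y) = 9*y² (p(y) = (y + 2*y)² = (3*y)² = 9*y²)
-1810 - p(59) = -1810 - 9*59² = -1810 - 9*3481 = -1810 - 1*31329 = -1810 - 31329 = -33139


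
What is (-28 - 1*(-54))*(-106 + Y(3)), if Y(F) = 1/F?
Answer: -8242/3 ≈ -2747.3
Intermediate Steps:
Y(F) = 1/F
(-28 - 1*(-54))*(-106 + Y(3)) = (-28 - 1*(-54))*(-106 + 1/3) = (-28 + 54)*(-106 + ⅓) = 26*(-317/3) = -8242/3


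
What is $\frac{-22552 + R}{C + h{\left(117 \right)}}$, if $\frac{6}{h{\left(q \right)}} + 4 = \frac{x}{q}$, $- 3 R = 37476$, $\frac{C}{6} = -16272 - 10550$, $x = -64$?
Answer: $\frac{9321704}{42808263} \approx 0.21775$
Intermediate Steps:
$C = -160932$ ($C = 6 \left(-16272 - 10550\right) = 6 \left(-26822\right) = -160932$)
$R = -12492$ ($R = \left(- \frac{1}{3}\right) 37476 = -12492$)
$h{\left(q \right)} = \frac{6}{-4 - \frac{64}{q}}$
$\frac{-22552 + R}{C + h{\left(117 \right)}} = \frac{-22552 - 12492}{-160932 - \frac{351}{32 + 2 \cdot 117}} = - \frac{35044}{-160932 - \frac{351}{32 + 234}} = - \frac{35044}{-160932 - \frac{351}{266}} = - \frac{35044}{- \frac{42808263}{266}} = \left(-35044\right) \left(- \frac{266}{42808263}\right) = \frac{9321704}{42808263}$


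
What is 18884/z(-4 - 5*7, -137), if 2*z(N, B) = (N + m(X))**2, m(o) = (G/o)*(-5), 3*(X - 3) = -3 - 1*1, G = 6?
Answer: 37768/3249 ≈ 11.624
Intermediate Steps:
X = 5/3 (X = 3 + (-3 - 1*1)/3 = 3 + (-3 - 1)/3 = 3 + (1/3)*(-4) = 3 - 4/3 = 5/3 ≈ 1.6667)
m(o) = -30/o (m(o) = (6/o)*(-5) = -30/o)
z(N, B) = (-18 + N)**2/2 (z(N, B) = (N - 30/5/3)**2/2 = (N - 30*3/5)**2/2 = (N - 18)**2/2 = (-18 + N)**2/2)
18884/z(-4 - 5*7, -137) = 18884/(((-18 + (-4 - 5*7))**2/2)) = 18884/(((-18 + (-4 - 35))**2/2)) = 18884/(((-18 - 39)**2/2)) = 18884/(((1/2)*(-57)**2)) = 18884/(((1/2)*3249)) = 18884/(3249/2) = 18884*(2/3249) = 37768/3249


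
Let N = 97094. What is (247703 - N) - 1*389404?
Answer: -238795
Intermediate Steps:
(247703 - N) - 1*389404 = (247703 - 1*97094) - 1*389404 = (247703 - 97094) - 389404 = 150609 - 389404 = -238795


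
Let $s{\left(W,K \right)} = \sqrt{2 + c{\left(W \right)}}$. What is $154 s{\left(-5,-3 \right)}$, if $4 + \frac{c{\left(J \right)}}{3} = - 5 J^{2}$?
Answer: $154 i \sqrt{385} \approx 3021.7 i$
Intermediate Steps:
$c{\left(J \right)} = -12 - 15 J^{2}$ ($c{\left(J \right)} = -12 + 3 \left(- 5 J^{2}\right) = -12 - 15 J^{2}$)
$s{\left(W,K \right)} = \sqrt{-10 - 15 W^{2}}$ ($s{\left(W,K \right)} = \sqrt{2 - \left(12 + 15 W^{2}\right)} = \sqrt{-10 - 15 W^{2}}$)
$154 s{\left(-5,-3 \right)} = 154 \sqrt{-10 - 15 \left(-5\right)^{2}} = 154 \sqrt{-10 - 375} = 154 \sqrt{-385} = 154 i \sqrt{385}$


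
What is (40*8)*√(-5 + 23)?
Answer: 960*√2 ≈ 1357.6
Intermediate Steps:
(40*8)*√(-5 + 23) = 320*√18 = 320*(3*√2) = 960*√2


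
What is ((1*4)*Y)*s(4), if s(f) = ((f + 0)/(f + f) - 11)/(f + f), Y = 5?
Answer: -105/4 ≈ -26.250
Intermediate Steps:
s(f) = -21/(4*f) (s(f) = (f/((2*f)) - 11)/((2*f)) = (f*(1/(2*f)) - 11)*(1/(2*f)) = (½ - 11)*(1/(2*f)) = -21/(4*f))
((1*4)*Y)*s(4) = ((1*4)*5)*(-21/4/4) = (4*5)*(-21/4*¼) = 20*(-21/16) = -105/4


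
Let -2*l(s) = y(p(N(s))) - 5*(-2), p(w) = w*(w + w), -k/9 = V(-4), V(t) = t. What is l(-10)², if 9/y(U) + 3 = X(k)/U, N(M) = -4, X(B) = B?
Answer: 169/25 ≈ 6.7600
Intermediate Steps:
k = 36 (k = -9*(-4) = 36)
p(w) = 2*w² (p(w) = w*(2*w) = 2*w²)
y(U) = 9/(-3 + 36/U)
l(s) = -13/5 (l(s) = -(-3*2*(-4)²/(-12 + 2*(-4)²) - 5*(-2))/2 = -(-3*2*16/(-12 + 2*16) - 1*(-10))/2 = -(-3*32/(-12 + 32) + 10)/2 = -(-3*32/20 + 10)/2 = -(-3*32*1/20 + 10)/2 = -(-24/5 + 10)/2 = -½*26/5 = -13/5)
l(-10)² = (-13/5)² = 169/25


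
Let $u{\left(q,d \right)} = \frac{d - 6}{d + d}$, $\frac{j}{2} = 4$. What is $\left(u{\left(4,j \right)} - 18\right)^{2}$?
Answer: $\frac{20449}{64} \approx 319.52$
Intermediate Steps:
$j = 8$ ($j = 2 \cdot 4 = 8$)
$u{\left(q,d \right)} = \frac{-6 + d}{2 d}$
$\left(u{\left(4,j \right)} - 18\right)^{2} = \left(\frac{-6 + 8}{2 \cdot 8} - 18\right)^{2} = \left(\frac{1}{2} \cdot \frac{1}{8} \cdot 2 - 18\right)^{2} = \left(\frac{1}{8} - 18\right)^{2} = \left(- \frac{143}{8}\right)^{2} = \frac{20449}{64}$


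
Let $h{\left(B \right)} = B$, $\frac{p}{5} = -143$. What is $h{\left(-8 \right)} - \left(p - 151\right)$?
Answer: $858$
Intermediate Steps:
$p = -715$ ($p = 5 \left(-143\right) = -715$)
$h{\left(-8 \right)} - \left(p - 151\right) = -8 - \left(-715 - 151\right) = -8 - -866 = -8 + 866 = 858$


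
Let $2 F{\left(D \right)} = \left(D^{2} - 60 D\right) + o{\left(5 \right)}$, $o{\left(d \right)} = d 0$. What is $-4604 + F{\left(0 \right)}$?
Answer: $-4604$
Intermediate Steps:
$o{\left(d \right)} = 0$
$F{\left(D \right)} = \frac{D^{2}}{2} - 30 D$ ($F{\left(D \right)} = \frac{\left(D^{2} - 60 D\right) + 0}{2} = \frac{D^{2} - 60 D}{2} = \frac{D^{2}}{2} - 30 D$)
$-4604 + F{\left(0 \right)} = -4604 + \frac{1}{2} \cdot 0 \left(-60 + 0\right) = -4604 + \frac{1}{2} \cdot 0 \left(-60\right) = -4604 + 0 = -4604$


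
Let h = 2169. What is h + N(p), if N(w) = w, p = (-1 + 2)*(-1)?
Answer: 2168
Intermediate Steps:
p = -1 (p = 1*(-1) = -1)
h + N(p) = 2169 - 1 = 2168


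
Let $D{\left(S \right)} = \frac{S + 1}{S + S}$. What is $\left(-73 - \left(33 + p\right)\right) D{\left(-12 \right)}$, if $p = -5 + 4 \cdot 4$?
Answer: $- \frac{429}{8} \approx -53.625$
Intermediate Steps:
$p = 11$ ($p = -5 + 16 = 11$)
$D{\left(S \right)} = \frac{1 + S}{2 S}$
$\left(-73 - \left(33 + p\right)\right) D{\left(-12 \right)} = \left(-73 - 44\right) \frac{1 - 12}{2 \left(-12\right)} = \left(-73 - 44\right) \frac{1}{2} \left(- \frac{1}{12}\right) \left(-11\right) = \left(-73 - 44\right) \frac{11}{24} = \left(-117\right) \frac{11}{24} = - \frac{429}{8}$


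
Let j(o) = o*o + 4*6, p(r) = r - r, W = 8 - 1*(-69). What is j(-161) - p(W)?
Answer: 25945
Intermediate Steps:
W = 77 (W = 8 + 69 = 77)
p(r) = 0
j(o) = 24 + o**2 (j(o) = o**2 + 24 = 24 + o**2)
j(-161) - p(W) = (24 + (-161)**2) - 1*0 = (24 + 25921) + 0 = 25945 + 0 = 25945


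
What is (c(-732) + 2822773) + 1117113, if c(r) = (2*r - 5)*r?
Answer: 5015194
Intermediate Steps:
c(r) = r*(-5 + 2*r) (c(r) = (-5 + 2*r)*r = r*(-5 + 2*r))
(c(-732) + 2822773) + 1117113 = (-732*(-5 + 2*(-732)) + 2822773) + 1117113 = (-732*(-5 - 1464) + 2822773) + 1117113 = (-732*(-1469) + 2822773) + 1117113 = (1075308 + 2822773) + 1117113 = 3898081 + 1117113 = 5015194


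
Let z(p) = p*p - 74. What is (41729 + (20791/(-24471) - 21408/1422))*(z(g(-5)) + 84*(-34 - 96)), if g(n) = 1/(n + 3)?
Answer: -886537447832900/1933209 ≈ -4.5858e+8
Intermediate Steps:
g(n) = 1/(3 + n)
z(p) = -74 + p**2 (z(p) = p**2 - 74 = -74 + p**2)
(41729 + (20791/(-24471) - 21408/1422))*(z(g(-5)) + 84*(-34 - 96)) = (41729 + (20791/(-24471) - 21408/1422))*((-74 + (1/(3 - 5))**2) + 84*(-34 - 96)) = (41729 + (20791*(-1/24471) - 21408*1/1422))*((-74 + (1/(-2))**2) + 84*(-130)) = (41729 + (-20791/24471 - 3568/237))*((-74 + (-1/2)**2) - 10920) = (41729 - 30746665/1933209)*((-74 + 1/4) - 10920) = 80640131696*(-295/4 - 10920)/1933209 = (80640131696/1933209)*(-43975/4) = -886537447832900/1933209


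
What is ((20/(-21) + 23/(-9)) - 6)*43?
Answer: -25757/63 ≈ -408.84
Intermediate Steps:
((20/(-21) + 23/(-9)) - 6)*43 = ((20*(-1/21) + 23*(-1/9)) - 6)*43 = ((-20/21 - 23/9) - 6)*43 = (-221/63 - 6)*43 = -599/63*43 = -25757/63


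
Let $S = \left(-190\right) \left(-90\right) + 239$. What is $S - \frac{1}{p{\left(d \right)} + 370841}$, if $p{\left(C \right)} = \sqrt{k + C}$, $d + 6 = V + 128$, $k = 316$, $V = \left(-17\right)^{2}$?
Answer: $\frac{2384512103828965}{137523046554} + \frac{\sqrt{727}}{137523046554} \approx 17339.0$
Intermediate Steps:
$V = 289$
$d = 411$ ($d = -6 + \left(289 + 128\right) = -6 + 417 = 411$)
$p{\left(C \right)} = \sqrt{316 + C}$
$S = 17339$ ($S = 17100 + 239 = 17339$)
$S - \frac{1}{p{\left(d \right)} + 370841} = 17339 - \frac{1}{\sqrt{316 + 411} + 370841} = 17339 - \frac{1}{\sqrt{727} + 370841} = 17339 - \frac{1}{370841 + \sqrt{727}}$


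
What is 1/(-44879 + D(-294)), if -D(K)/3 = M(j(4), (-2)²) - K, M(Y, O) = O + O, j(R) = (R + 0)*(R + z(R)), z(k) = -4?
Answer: -1/45785 ≈ -2.1841e-5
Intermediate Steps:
j(R) = R*(-4 + R) (j(R) = (R + 0)*(R - 4) = R*(-4 + R))
M(Y, O) = 2*O
D(K) = -24 + 3*K (D(K) = -3*(2*(-2)² - K) = -3*(2*4 - K) = -3*(8 - K) = -24 + 3*K)
1/(-44879 + D(-294)) = 1/(-44879 + (-24 + 3*(-294))) = 1/(-44879 + (-24 - 882)) = 1/(-44879 - 906) = 1/(-45785) = -1/45785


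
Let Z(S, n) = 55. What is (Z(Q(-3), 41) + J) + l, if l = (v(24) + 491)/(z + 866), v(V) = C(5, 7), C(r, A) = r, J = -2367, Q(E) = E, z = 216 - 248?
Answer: -963856/417 ≈ -2311.4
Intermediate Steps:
z = -32
v(V) = 5
l = 248/417 (l = (5 + 491)/(-32 + 866) = 496/834 = 496*(1/834) = 248/417 ≈ 0.59472)
(Z(Q(-3), 41) + J) + l = (55 - 2367) + 248/417 = -2312 + 248/417 = -963856/417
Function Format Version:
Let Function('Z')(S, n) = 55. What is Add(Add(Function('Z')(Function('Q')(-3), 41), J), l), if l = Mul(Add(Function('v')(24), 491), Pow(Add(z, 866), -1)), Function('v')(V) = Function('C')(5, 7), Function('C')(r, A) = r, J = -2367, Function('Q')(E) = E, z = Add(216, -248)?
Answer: Rational(-963856, 417) ≈ -2311.4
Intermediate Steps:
z = -32
Function('v')(V) = 5
l = Rational(248, 417) (l = Mul(Add(5, 491), Pow(Add(-32, 866), -1)) = Mul(496, Pow(834, -1)) = Mul(496, Rational(1, 834)) = Rational(248, 417) ≈ 0.59472)
Add(Add(Function('Z')(Function('Q')(-3), 41), J), l) = Add(Add(55, -2367), Rational(248, 417)) = Add(-2312, Rational(248, 417)) = Rational(-963856, 417)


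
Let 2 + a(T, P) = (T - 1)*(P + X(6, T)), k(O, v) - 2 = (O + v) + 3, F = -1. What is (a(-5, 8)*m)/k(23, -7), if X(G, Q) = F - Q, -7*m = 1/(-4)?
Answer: -37/294 ≈ -0.12585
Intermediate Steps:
k(O, v) = 5 + O + v (k(O, v) = 2 + ((O + v) + 3) = 2 + (3 + O + v) = 5 + O + v)
m = 1/28 (m = -⅐/(-4) = -⅐*(-¼) = 1/28 ≈ 0.035714)
X(G, Q) = -1 - Q
a(T, P) = -2 + (-1 + T)*(-1 + P - T) (a(T, P) = -2 + (T - 1)*(P + (-1 - T)) = -2 + (-1 + T)*(-1 + P - T))
(a(-5, 8)*m)/k(23, -7) = ((-1 - 1*8 - 1*(-5)² + 8*(-5))*(1/28))/(5 + 23 - 7) = ((-1 - 8 - 1*25 - 40)*(1/28))/21 = ((-1 - 8 - 25 - 40)*(1/28))*(1/21) = -74*1/28*(1/21) = -37/14*1/21 = -37/294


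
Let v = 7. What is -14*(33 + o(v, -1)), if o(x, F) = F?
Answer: -448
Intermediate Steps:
-14*(33 + o(v, -1)) = -14*(33 - 1) = -14*32 = -448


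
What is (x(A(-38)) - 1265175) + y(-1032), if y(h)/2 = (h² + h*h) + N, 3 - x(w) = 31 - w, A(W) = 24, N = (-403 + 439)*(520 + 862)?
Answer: 3094421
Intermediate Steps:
N = 49752 (N = 36*1382 = 49752)
x(w) = -28 + w (x(w) = 3 - (31 - w) = 3 + (-31 + w) = -28 + w)
y(h) = 99504 + 4*h² (y(h) = 2*((h² + h*h) + 49752) = 2*((h² + h²) + 49752) = 2*(2*h² + 49752) = 2*(49752 + 2*h²) = 99504 + 4*h²)
(x(A(-38)) - 1265175) + y(-1032) = ((-28 + 24) - 1265175) + (99504 + 4*(-1032)²) = (-4 - 1265175) + (99504 + 4*1065024) = -1265179 + (99504 + 4260096) = -1265179 + 4359600 = 3094421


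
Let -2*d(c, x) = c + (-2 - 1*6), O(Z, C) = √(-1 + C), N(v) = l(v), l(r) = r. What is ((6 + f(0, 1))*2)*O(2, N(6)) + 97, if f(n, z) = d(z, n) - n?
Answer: 97 + 19*√5 ≈ 139.49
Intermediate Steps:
N(v) = v
d(c, x) = 4 - c/2 (d(c, x) = -(c + (-2 - 1*6))/2 = -(c + (-2 - 6))/2 = -(c - 8)/2 = -(-8 + c)/2 = 4 - c/2)
f(n, z) = 4 - n - z/2 (f(n, z) = (4 - z/2) - n = 4 - n - z/2)
((6 + f(0, 1))*2)*O(2, N(6)) + 97 = ((6 + (4 - 1*0 - ½*1))*2)*√(-1 + 6) + 97 = ((6 + (4 + 0 - ½))*2)*√5 + 97 = ((6 + 7/2)*2)*√5 + 97 = ((19/2)*2)*√5 + 97 = 19*√5 + 97 = 97 + 19*√5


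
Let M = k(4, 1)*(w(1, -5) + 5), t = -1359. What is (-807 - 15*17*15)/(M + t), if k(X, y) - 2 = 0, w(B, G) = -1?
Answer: 24/7 ≈ 3.4286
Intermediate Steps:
k(X, y) = 2 (k(X, y) = 2 + 0 = 2)
M = 8 (M = 2*(-1 + 5) = 2*4 = 8)
(-807 - 15*17*15)/(M + t) = (-807 - 15*17*15)/(8 - 1359) = (-807 - 255*15)/(-1351) = (-807 - 3825)*(-1/1351) = -4632*(-1/1351) = 24/7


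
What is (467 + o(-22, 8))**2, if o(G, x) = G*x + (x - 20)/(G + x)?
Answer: 4173849/49 ≈ 85181.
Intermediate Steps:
o(G, x) = G*x + (-20 + x)/(G + x)
(467 + o(-22, 8))**2 = (467 + (-20 + 8 - 22*8**2 + 8*(-22)**2)/(-22 + 8))**2 = (467 + (-20 + 8 - 22*64 + 8*484)/(-14))**2 = (467 - (-20 + 8 - 1408 + 3872)/14)**2 = (467 - 1/14*2452)**2 = (467 - 1226/7)**2 = (2043/7)**2 = 4173849/49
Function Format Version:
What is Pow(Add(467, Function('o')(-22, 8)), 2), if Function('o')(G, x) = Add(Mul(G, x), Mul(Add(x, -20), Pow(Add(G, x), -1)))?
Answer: Rational(4173849, 49) ≈ 85181.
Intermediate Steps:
Function('o')(G, x) = Add(Mul(G, x), Mul(Pow(Add(G, x), -1), Add(-20, x))) (Function('o')(G, x) = Add(Mul(G, x), Mul(Add(-20, x), Pow(Add(G, x), -1))) = Add(Mul(G, x), Mul(Pow(Add(G, x), -1), Add(-20, x))))
Pow(Add(467, Function('o')(-22, 8)), 2) = Pow(Add(467, Mul(Pow(Add(-22, 8), -1), Add(-20, 8, Mul(-22, Pow(8, 2)), Mul(8, Pow(-22, 2))))), 2) = Pow(Add(467, Mul(Pow(-14, -1), Add(-20, 8, Mul(-22, 64), Mul(8, 484)))), 2) = Pow(Add(467, Mul(Rational(-1, 14), Add(-20, 8, -1408, 3872))), 2) = Pow(Add(467, Mul(Rational(-1, 14), 2452)), 2) = Pow(Add(467, Rational(-1226, 7)), 2) = Pow(Rational(2043, 7), 2) = Rational(4173849, 49)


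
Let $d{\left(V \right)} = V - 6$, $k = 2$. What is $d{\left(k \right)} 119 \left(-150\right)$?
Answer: $71400$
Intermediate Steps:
$d{\left(V \right)} = -6 + V$ ($d{\left(V \right)} = V - 6 = -6 + V$)
$d{\left(k \right)} 119 \left(-150\right) = \left(-6 + 2\right) 119 \left(-150\right) = \left(-4\right) 119 \left(-150\right) = \left(-476\right) \left(-150\right) = 71400$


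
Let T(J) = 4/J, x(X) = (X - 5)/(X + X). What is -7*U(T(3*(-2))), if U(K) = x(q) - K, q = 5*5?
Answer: -112/15 ≈ -7.4667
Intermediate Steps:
q = 25
x(X) = (-5 + X)/(2*X) (x(X) = (-5 + X)/((2*X)) = (-5 + X)*(1/(2*X)) = (-5 + X)/(2*X))
U(K) = ⅖ - K (U(K) = (½)*(-5 + 25)/25 - K = (½)*(1/25)*20 - K = ⅖ - K)
-7*U(T(3*(-2))) = -7*(⅖ - 4/(3*(-2))) = -7*(⅖ - 4/(-6)) = -7*(⅖ - 4*(-1)/6) = -7*(⅖ - 1*(-⅔)) = -7*(⅖ + ⅔) = -7*16/15 = -112/15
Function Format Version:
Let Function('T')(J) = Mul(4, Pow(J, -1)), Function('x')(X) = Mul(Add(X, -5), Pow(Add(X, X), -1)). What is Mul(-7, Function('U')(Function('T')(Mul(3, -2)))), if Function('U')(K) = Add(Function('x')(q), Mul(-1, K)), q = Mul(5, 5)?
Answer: Rational(-112, 15) ≈ -7.4667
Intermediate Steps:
q = 25
Function('x')(X) = Mul(Rational(1, 2), Pow(X, -1), Add(-5, X)) (Function('x')(X) = Mul(Add(-5, X), Pow(Mul(2, X), -1)) = Mul(Add(-5, X), Mul(Rational(1, 2), Pow(X, -1))) = Mul(Rational(1, 2), Pow(X, -1), Add(-5, X)))
Function('U')(K) = Add(Rational(2, 5), Mul(-1, K)) (Function('U')(K) = Add(Mul(Rational(1, 2), Pow(25, -1), Add(-5, 25)), Mul(-1, K)) = Add(Mul(Rational(1, 2), Rational(1, 25), 20), Mul(-1, K)) = Add(Rational(2, 5), Mul(-1, K)))
Mul(-7, Function('U')(Function('T')(Mul(3, -2)))) = Mul(-7, Add(Rational(2, 5), Mul(-1, Mul(4, Pow(Mul(3, -2), -1))))) = Mul(-7, Add(Rational(2, 5), Mul(-1, Mul(4, Pow(-6, -1))))) = Mul(-7, Add(Rational(2, 5), Mul(-1, Mul(4, Rational(-1, 6))))) = Mul(-7, Add(Rational(2, 5), Mul(-1, Rational(-2, 3)))) = Mul(-7, Add(Rational(2, 5), Rational(2, 3))) = Mul(-7, Rational(16, 15)) = Rational(-112, 15)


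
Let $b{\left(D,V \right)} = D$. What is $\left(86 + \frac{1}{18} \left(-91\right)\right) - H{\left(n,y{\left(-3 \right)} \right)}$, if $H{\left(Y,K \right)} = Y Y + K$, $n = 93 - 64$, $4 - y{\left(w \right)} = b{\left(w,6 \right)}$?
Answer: $- \frac{13807}{18} \approx -767.06$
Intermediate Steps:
$y{\left(w \right)} = 4 - w$
$n = 29$
$H{\left(Y,K \right)} = K + Y^{2}$ ($H{\left(Y,K \right)} = Y^{2} + K = K + Y^{2}$)
$\left(86 + \frac{1}{18} \left(-91\right)\right) - H{\left(n,y{\left(-3 \right)} \right)} = \left(86 + \frac{1}{18} \left(-91\right)\right) - \left(\left(4 - -3\right) + 29^{2}\right) = \left(86 + \frac{1}{18} \left(-91\right)\right) - \left(\left(4 + 3\right) + 841\right) = \left(86 - \frac{91}{18}\right) - \left(7 + 841\right) = \frac{1457}{18} - 848 = - \frac{13807}{18}$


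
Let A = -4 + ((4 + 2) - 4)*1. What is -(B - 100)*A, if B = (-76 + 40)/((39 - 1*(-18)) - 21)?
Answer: -202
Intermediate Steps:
B = -1 (B = -36/((39 + 18) - 21) = -36/(57 - 21) = -36/36 = -36*1/36 = -1)
A = -2 (A = -4 + (6 - 4)*1 = -4 + 2*1 = -4 + 2 = -2)
-(B - 100)*A = -(-1 - 100)*(-2) = -(-101)*(-2) = -1*202 = -202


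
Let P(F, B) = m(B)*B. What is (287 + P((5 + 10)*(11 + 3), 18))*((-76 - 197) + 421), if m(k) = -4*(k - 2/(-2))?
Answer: -159988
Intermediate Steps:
m(k) = -4 - 4*k (m(k) = -4*(k - 2*(-½)) = -4*(k + 1) = -4*(1 + k) = -4 - 4*k)
P(F, B) = B*(-4 - 4*B) (P(F, B) = (-4 - 4*B)*B = B*(-4 - 4*B))
(287 + P((5 + 10)*(11 + 3), 18))*((-76 - 197) + 421) = (287 - 4*18*(1 + 18))*((-76 - 197) + 421) = (287 - 4*18*19)*(-273 + 421) = (287 - 1368)*148 = -1081*148 = -159988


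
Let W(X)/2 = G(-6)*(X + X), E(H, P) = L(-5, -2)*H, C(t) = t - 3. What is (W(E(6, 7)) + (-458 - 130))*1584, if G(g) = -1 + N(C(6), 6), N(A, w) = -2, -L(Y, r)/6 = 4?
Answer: 1805760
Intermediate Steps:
L(Y, r) = -24 (L(Y, r) = -6*4 = -24)
C(t) = -3 + t
E(H, P) = -24*H
G(g) = -3 (G(g) = -1 - 2 = -3)
W(X) = -12*X (W(X) = 2*(-3*(X + X)) = 2*(-6*X) = -12*X)
(W(E(6, 7)) + (-458 - 130))*1584 = (-(-288)*6 + (-458 - 130))*1584 = (-12*(-144) - 588)*1584 = (1728 - 588)*1584 = 1140*1584 = 1805760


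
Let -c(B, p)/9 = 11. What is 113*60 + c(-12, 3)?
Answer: 6681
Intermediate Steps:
c(B, p) = -99 (c(B, p) = -9*11 = -99)
113*60 + c(-12, 3) = 113*60 - 99 = 6780 - 99 = 6681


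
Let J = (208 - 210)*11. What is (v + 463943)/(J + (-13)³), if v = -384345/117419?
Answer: -54475338772/260552761 ≈ -209.08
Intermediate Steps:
J = -22 (J = -2*11 = -22)
v = -384345/117419 (v = -384345*1/117419 = -384345/117419 ≈ -3.2733)
(v + 463943)/(J + (-13)³) = (-384345/117419 + 463943)/(-22 + (-13)³) = 54475338772/(117419*(-22 - 2197)) = (54475338772/117419)/(-2219) = (54475338772/117419)*(-1/2219) = -54475338772/260552761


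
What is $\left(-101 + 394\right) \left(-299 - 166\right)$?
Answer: $-136245$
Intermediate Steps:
$\left(-101 + 394\right) \left(-299 - 166\right) = 293 \left(-465\right) = -136245$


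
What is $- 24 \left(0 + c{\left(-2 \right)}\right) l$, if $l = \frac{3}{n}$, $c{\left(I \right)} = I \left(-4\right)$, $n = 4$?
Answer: $-144$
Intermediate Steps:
$c{\left(I \right)} = - 4 I$
$l = \frac{3}{4} \approx 0.75$
$- 24 \left(0 + c{\left(-2 \right)}\right) l = - 24 \left(0 - -8\right) \frac{3}{4} = - 24 \left(0 + 8\right) \frac{3}{4} = - 24 \cdot 8 \cdot \frac{3}{4} = \left(-24\right) 6 = -144$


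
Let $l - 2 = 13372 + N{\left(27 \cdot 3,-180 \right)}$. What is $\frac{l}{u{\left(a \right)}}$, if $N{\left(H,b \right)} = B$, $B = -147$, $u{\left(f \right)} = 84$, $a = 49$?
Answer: $\frac{4409}{28} \approx 157.46$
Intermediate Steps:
$N{\left(H,b \right)} = -147$
$l = 13227$ ($l = 2 + \left(13372 - 147\right) = 2 + 13225 = 13227$)
$\frac{l}{u{\left(a \right)}} = \frac{13227}{84} = 13227 \cdot \frac{1}{84} = \frac{4409}{28}$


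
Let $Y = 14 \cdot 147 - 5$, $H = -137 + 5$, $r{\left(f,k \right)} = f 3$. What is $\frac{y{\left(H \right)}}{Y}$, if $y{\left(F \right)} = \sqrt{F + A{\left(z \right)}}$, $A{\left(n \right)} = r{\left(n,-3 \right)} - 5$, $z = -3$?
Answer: $\frac{i \sqrt{146}}{2053} \approx 0.0058856 i$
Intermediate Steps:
$r{\left(f,k \right)} = 3 f$
$H = -132$
$A{\left(n \right)} = -5 + 3 n$ ($A{\left(n \right)} = 3 n - 5 = -5 + 3 n$)
$Y = 2053$ ($Y = 2058 - 5 = 2053$)
$y{\left(F \right)} = \sqrt{-14 + F}$ ($y{\left(F \right)} = \sqrt{F + \left(-5 + 3 \left(-3\right)\right)} = \sqrt{F - 14} = \sqrt{-14 + F}$)
$\frac{y{\left(H \right)}}{Y} = \frac{\sqrt{-14 - 132}}{2053} = \sqrt{-146} \cdot \frac{1}{2053} = i \sqrt{146} \cdot \frac{1}{2053} = \frac{i \sqrt{146}}{2053}$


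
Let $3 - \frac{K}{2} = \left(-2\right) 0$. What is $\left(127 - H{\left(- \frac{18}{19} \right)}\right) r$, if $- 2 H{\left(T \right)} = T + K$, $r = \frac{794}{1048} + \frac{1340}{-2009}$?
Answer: $\frac{234811393}{20001604} \approx 11.74$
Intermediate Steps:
$r = \frac{95413}{1052716}$ ($r = 794 \cdot \frac{1}{1048} + 1340 \left(- \frac{1}{2009}\right) = \frac{397}{524} - \frac{1340}{2009} = \frac{95413}{1052716} \approx 0.090635$)
$K = 6$ ($K = 6 - 2 \left(\left(-2\right) 0\right) = 6 - 0 = 6 + 0 = 6$)
$H{\left(T \right)} = -3 - \frac{T}{2}$ ($H{\left(T \right)} = - \frac{T + 6}{2} = - \frac{6 + T}{2} = -3 - \frac{T}{2}$)
$\left(127 - H{\left(- \frac{18}{19} \right)}\right) r = \left(127 - \left(-3 - \frac{\left(-18\right) \frac{1}{19}}{2}\right)\right) \frac{95413}{1052716} = \left(127 - \left(-3 - - \frac{9}{19}\right)\right) \frac{95413}{1052716} = \left(127 - \left(-3 + \frac{9}{19}\right)\right) \frac{95413}{1052716} = \left(127 - - \frac{48}{19}\right) \frac{95413}{1052716} = \left(127 + \frac{48}{19}\right) \frac{95413}{1052716} = \frac{2461}{19} \cdot \frac{95413}{1052716} = \frac{234811393}{20001604}$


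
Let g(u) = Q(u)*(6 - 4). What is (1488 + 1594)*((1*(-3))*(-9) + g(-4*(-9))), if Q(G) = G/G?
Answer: 89378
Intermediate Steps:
Q(G) = 1
g(u) = 2 (g(u) = 1*(6 - 4) = 1*2 = 2)
(1488 + 1594)*((1*(-3))*(-9) + g(-4*(-9))) = (1488 + 1594)*((1*(-3))*(-9) + 2) = 3082*(-3*(-9) + 2) = 3082*(27 + 2) = 3082*29 = 89378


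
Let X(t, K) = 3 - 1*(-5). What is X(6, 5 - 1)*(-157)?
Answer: -1256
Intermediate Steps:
X(t, K) = 8 (X(t, K) = 3 + 5 = 8)
X(6, 5 - 1)*(-157) = 8*(-157) = -1256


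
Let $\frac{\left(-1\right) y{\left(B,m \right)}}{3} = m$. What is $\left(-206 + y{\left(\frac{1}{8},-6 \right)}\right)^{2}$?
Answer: $35344$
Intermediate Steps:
$y{\left(B,m \right)} = - 3 m$
$\left(-206 + y{\left(\frac{1}{8},-6 \right)}\right)^{2} = \left(-206 - -18\right)^{2} = \left(-206 + 18\right)^{2} = \left(-188\right)^{2} = 35344$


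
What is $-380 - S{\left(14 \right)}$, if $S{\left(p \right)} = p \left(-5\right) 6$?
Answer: $40$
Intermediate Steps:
$S{\left(p \right)} = - 30 p$ ($S{\left(p \right)} = - 5 p 6 = - 30 p$)
$-380 - S{\left(14 \right)} = -380 - \left(-30\right) 14 = -380 - -420 = -380 + 420 = 40$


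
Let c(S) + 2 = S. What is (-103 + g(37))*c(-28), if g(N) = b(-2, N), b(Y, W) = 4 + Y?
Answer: 3030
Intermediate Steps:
c(S) = -2 + S
g(N) = 2 (g(N) = 4 - 2 = 2)
(-103 + g(37))*c(-28) = (-103 + 2)*(-2 - 28) = -101*(-30) = 3030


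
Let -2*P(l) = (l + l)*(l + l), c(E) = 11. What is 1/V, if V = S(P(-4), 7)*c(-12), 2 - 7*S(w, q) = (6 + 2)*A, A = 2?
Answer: -1/22 ≈ -0.045455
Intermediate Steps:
P(l) = -2*l² (P(l) = -(l + l)*(l + l)/2 = -2*l*2*l/2 = -2*l²)
S(w, q) = -2 (S(w, q) = 2/7 - (6 + 2)*2/7 = 2/7 - 8*2/7 = 2/7 - ⅐*16 = 2/7 - 16/7 = -2)
V = -22 (V = -2*11 = -22)
1/V = 1/(-22) = -1/22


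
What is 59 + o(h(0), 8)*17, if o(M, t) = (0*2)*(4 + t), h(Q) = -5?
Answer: 59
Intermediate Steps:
o(M, t) = 0 (o(M, t) = 0*(4 + t) = 0)
59 + o(h(0), 8)*17 = 59 + 0*17 = 59 + 0 = 59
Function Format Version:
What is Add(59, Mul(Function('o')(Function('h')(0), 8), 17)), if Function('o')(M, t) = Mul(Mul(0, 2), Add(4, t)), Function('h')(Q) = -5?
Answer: 59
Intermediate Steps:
Function('o')(M, t) = 0 (Function('o')(M, t) = Mul(0, Add(4, t)) = 0)
Add(59, Mul(Function('o')(Function('h')(0), 8), 17)) = Add(59, Mul(0, 17)) = Add(59, 0) = 59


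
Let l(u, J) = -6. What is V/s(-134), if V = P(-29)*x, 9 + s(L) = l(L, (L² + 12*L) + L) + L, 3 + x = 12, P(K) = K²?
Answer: -7569/149 ≈ -50.799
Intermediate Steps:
x = 9 (x = -3 + 12 = 9)
s(L) = -15 + L (s(L) = -9 + (-6 + L) = -15 + L)
V = 7569 (V = (-29)²*9 = 841*9 = 7569)
V/s(-134) = 7569/(-15 - 134) = 7569/(-149) = 7569*(-1/149) = -7569/149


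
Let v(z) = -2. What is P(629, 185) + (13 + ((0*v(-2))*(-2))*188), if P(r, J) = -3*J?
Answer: -542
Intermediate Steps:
P(629, 185) + (13 + ((0*v(-2))*(-2))*188) = -3*185 + (13 + ((0*(-2))*(-2))*188) = -555 + (13 + (0*(-2))*188) = -555 + (13 + 0*188) = -555 + (13 + 0) = -555 + 13 = -542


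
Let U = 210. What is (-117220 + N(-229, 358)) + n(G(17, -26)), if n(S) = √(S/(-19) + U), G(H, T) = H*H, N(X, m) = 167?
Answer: -117053 + √70319/19 ≈ -1.1704e+5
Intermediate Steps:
G(H, T) = H²
n(S) = √(210 - S/19) (n(S) = √(S/(-19) + 210) = √(S*(-1/19) + 210) = √(-S/19 + 210) = √(210 - S/19))
(-117220 + N(-229, 358)) + n(G(17, -26)) = (-117220 + 167) + √(75810 - 19*17²)/19 = -117053 + √(75810 - 19*289)/19 = -117053 + √(75810 - 5491)/19 = -117053 + √70319/19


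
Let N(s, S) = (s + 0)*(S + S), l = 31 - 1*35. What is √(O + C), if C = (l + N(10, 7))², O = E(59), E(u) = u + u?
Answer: √18614 ≈ 136.43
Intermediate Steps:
E(u) = 2*u
l = -4 (l = 31 - 35 = -4)
O = 118 (O = 2*59 = 118)
N(s, S) = 2*S*s (N(s, S) = s*(2*S) = 2*S*s)
C = 18496 (C = (-4 + 2*7*10)² = (-4 + 140)² = 136² = 18496)
√(O + C) = √(118 + 18496) = √18614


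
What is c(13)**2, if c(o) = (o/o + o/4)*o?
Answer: 48841/16 ≈ 3052.6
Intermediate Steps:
c(o) = o*(1 + o/4) (c(o) = (1 + o*(1/4))*o = (1 + o/4)*o = o*(1 + o/4))
c(13)**2 = ((1/4)*13*(4 + 13))**2 = ((1/4)*13*17)**2 = (221/4)**2 = 48841/16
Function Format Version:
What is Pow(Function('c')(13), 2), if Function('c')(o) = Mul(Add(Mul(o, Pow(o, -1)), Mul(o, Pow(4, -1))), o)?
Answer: Rational(48841, 16) ≈ 3052.6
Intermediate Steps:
Function('c')(o) = Mul(o, Add(1, Mul(Rational(1, 4), o))) (Function('c')(o) = Mul(Add(1, Mul(o, Rational(1, 4))), o) = Mul(Add(1, Mul(Rational(1, 4), o)), o) = Mul(o, Add(1, Mul(Rational(1, 4), o))))
Pow(Function('c')(13), 2) = Pow(Mul(Rational(1, 4), 13, Add(4, 13)), 2) = Pow(Mul(Rational(1, 4), 13, 17), 2) = Pow(Rational(221, 4), 2) = Rational(48841, 16)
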